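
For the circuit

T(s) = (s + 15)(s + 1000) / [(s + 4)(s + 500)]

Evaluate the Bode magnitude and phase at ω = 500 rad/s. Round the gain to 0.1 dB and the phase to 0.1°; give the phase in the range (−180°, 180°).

4.0 dB, -19.7°

At s = jω = j500:
zero (s+15): 15 + j500 → |·| = √(15²+500²) = √250225 ≈ 500.22, ∠ = arctan(500/15) ≈ 88.28°
zero (s+1000): 1000 + j500 → |·| = √(1000²+500²) = √1250000 ≈ 1118, ∠ = arctan(500/1000) ≈ 26.57°
pole (s+4): 4 + j500 → |·| = √(4²+500²) = √250016 ≈ 500.02, ∠ = arctan(500/4) ≈ 89.54°
pole (s+500): 500 + j500 → |·| = √(500²+500²) = √500000 ≈ 707.11, ∠ = arctan(500/500) ≈ 45.00°
|T| = 1 · 5.5925e+05 / 3.5357e+05 ≈ 1.5817
Gain = 20 log₁₀(1.5817) ≈ 3.98 dB
∠T = 114.85° − 134.54° = -19.69°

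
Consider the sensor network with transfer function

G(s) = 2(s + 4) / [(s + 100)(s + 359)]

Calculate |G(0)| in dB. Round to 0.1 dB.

-73.0 dB

G(0) = 2·4 / (100·359) ≈ 0.00022284
20 log₁₀(0.00022284) ≈ -73.04 dB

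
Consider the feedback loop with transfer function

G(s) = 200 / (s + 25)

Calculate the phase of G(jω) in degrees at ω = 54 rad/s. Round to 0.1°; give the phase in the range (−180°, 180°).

At s = jω = j54:
pole (s+25): 25 + j54 → |·| = √(25²+54²) = √3541 ≈ 59.506, ∠ = arctan(54/25) ≈ 65.16°
∠G = 0.00° − 65.16° = -65.16°

-65.2°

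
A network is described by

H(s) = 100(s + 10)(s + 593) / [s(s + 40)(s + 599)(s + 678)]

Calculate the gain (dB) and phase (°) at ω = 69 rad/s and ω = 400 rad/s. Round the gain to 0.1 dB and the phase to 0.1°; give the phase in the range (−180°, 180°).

ω = 69: -54.7 dB, -73.9°; ω = 400: -70.1 dB, -116.0°

At s = jω = j69:
zero (s+10): 10 + j69 → |·| = √(10²+69²) = √4861 ≈ 69.721, ∠ = arctan(69/10) ≈ 81.75°
zero (s+593): 593 + j69 → |·| = √(593²+69²) = √356410 ≈ 597, ∠ = arctan(69/593) ≈ 6.64°
pole (s+40): 40 + j69 → |·| = √(40²+69²) = √6361 ≈ 79.756, ∠ = arctan(69/40) ≈ 59.90°
pole (s+599): 599 + j69 → |·| = √(599²+69²) = √363562 ≈ 602.96, ∠ = arctan(69/599) ≈ 6.57°
pole (s+678): 678 + j69 → |·| = √(678²+69²) = √464445 ≈ 681.5, ∠ = arctan(69/678) ≈ 5.81°
pole at origin: |s| = 69, ∠ = 90.00° (in denominator)
|H| = 100 · 41623 / 2.2613e+09 ≈ 0.0018407
Gain = 20 log₁₀(0.0018407) ≈ -54.70 dB
∠H = 88.39° − 162.28° = -73.89°

At s = jω = j400:
zero (s+10): 10 + j400 → |·| = √(10²+400²) = √160100 ≈ 400.12, ∠ = arctan(400/10) ≈ 88.57°
zero (s+593): 593 + j400 → |·| = √(593²+400²) = √511649 ≈ 715.3, ∠ = arctan(400/593) ≈ 34.00°
pole (s+40): 40 + j400 → |·| = √(40²+400²) = √161600 ≈ 402, ∠ = arctan(400/40) ≈ 84.29°
pole (s+599): 599 + j400 → |·| = √(599²+400²) = √518801 ≈ 720.28, ∠ = arctan(400/599) ≈ 33.73°
pole (s+678): 678 + j400 → |·| = √(678²+400²) = √619684 ≈ 787.2, ∠ = arctan(400/678) ≈ 30.54°
pole at origin: |s| = 400, ∠ = 90.00° (in denominator)
|H| = 100 · 2.8621e+05 / 9.1174e+10 ≈ 0.00031392
Gain = 20 log₁₀(0.00031392) ≈ -70.06 dB
∠H = 122.57° − 238.56° = -115.99°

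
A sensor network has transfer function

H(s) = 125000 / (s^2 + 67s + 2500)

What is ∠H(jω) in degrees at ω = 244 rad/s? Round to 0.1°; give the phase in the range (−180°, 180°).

-164.0°

At s = jω = j244:
quadratic: (j244)² + 67·j244 + 2500 = -57036 + j16348 → |·| ≈ 59333, ∠ ≈ 164.01°
∠H = 0.00° − 164.01° = -164.01°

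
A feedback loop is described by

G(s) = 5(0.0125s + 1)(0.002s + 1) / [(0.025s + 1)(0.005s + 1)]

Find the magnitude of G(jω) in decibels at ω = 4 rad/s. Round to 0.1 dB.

13.9 dB

At ω = 4 rad/s:
zero (1 + j4·0.0125) = 1 + j0.05 → |·| ≈ 1.0012, ∠ ≈ 2.86°
zero (1 + j4·0.002) = 1 + j0.008 → |·| ≈ 1, ∠ ≈ 0.46°
pole (1 + j4·0.025) = 1 + j0.1 → |·| ≈ 1.005, ∠ ≈ 5.71°
pole (1 + j4·0.005) = 1 + j0.02 → |·| ≈ 1.0002, ∠ ≈ 1.15°
|G| = 5 · 1.0012 · 1 / (1.005 · 1.0002) ≈ 4.9801
Gain = 20 log₁₀(4.9801) ≈ 13.94 dB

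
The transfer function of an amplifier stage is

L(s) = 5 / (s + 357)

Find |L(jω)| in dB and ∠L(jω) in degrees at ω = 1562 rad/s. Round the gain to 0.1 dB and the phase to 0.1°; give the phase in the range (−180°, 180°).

At s = jω = j1562:
pole (s+357): 357 + j1562 → |·| = √(357²+1562²) = √2567293 ≈ 1602.3, ∠ = arctan(1562/357) ≈ 77.13°
|L| = 5 / 1602.3 ≈ 0.0031205
Gain = 20 log₁₀(0.0031205) ≈ -50.12 dB
∠L = 0.00° − 77.13° = -77.13°

-50.1 dB, -77.1°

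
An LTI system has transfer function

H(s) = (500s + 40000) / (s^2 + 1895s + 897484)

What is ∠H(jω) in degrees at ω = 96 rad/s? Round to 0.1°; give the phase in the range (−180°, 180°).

38.6°

Substitute s = j96:
Numerator: 500(j96) + 40000 = 40000 + j48000
Denominator: (j96)^2 + 1895(j96) + 897484 = 888268 + j181920
|N| = √(40000² + 48000²) ≈ 62482, ∠N ≈ 50.19°
|D| = √(888268² + 181920²) ≈ 9.0671e+05, ∠D ≈ 11.57°
∠H = 50.19° − 11.57° = 38.62°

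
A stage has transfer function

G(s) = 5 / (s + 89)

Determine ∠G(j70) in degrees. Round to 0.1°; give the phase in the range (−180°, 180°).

-38.2°

At s = jω = j70:
pole (s+89): 89 + j70 → |·| = √(89²+70²) = √12821 ≈ 113.23, ∠ = arctan(70/89) ≈ 38.19°
∠G = 0.00° − 38.19° = -38.19°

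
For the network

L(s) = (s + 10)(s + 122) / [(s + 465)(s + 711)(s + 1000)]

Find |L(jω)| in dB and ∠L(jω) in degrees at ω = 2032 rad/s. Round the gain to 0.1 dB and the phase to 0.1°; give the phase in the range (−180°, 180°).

-67.8 dB, -35.3°

At s = jω = j2032:
zero (s+10): 10 + j2032 → |·| = √(10²+2032²) = √4129124 ≈ 2032, ∠ = arctan(2032/10) ≈ 89.72°
zero (s+122): 122 + j2032 → |·| = √(122²+2032²) = √4143908 ≈ 2035.7, ∠ = arctan(2032/122) ≈ 86.56°
pole (s+465): 465 + j2032 → |·| = √(465²+2032²) = √4345249 ≈ 2084.5, ∠ = arctan(2032/465) ≈ 77.11°
pole (s+711): 711 + j2032 → |·| = √(711²+2032²) = √4634545 ≈ 2152.8, ∠ = arctan(2032/711) ≈ 70.71°
pole (s+1000): 1000 + j2032 → |·| = √(1000²+2032²) = √5129024 ≈ 2264.7, ∠ = arctan(2032/1000) ≈ 63.80°
|L| = 1 · 4.1365e+06 / 1.0163e+10 ≈ 0.00040702
Gain = 20 log₁₀(0.00040702) ≈ -67.81 dB
∠L = 176.28° − 211.62° = -35.34°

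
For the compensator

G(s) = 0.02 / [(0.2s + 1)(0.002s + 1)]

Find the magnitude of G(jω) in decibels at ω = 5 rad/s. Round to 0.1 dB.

-37.0 dB

At ω = 5 rad/s:
pole (1 + j5·0.2) = 1 + j1 → |·| ≈ 1.4142, ∠ ≈ 45.00°
pole (1 + j5·0.002) = 1 + j0.01 → |·| ≈ 1, ∠ ≈ 0.57°
|G| = 0.02 · 1 / (1.4142 · 1) ≈ 0.014142
Gain = 20 log₁₀(0.014142) ≈ -36.99 dB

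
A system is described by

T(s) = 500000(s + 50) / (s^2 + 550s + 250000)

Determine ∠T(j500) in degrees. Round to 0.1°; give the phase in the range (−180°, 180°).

-5.7°

At s = jω = j500:
zero (s+50): 50 + j500 → |·| = √(50²+500²) = √252500 ≈ 502.49, ∠ = arctan(500/50) ≈ 84.29°
quadratic: (j500)² + 550·j500 + 250000 = 0 + j275000 → |·| ≈ 2.75e+05, ∠ ≈ 90.00°
∠T = 84.29° − 90.00° = -5.71°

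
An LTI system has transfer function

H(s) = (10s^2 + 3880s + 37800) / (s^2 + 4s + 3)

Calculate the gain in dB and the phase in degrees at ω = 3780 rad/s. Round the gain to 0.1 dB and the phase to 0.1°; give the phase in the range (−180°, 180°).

Substitute s = j3780:
Numerator: 10(j3780)^2 + 3880(j3780) + 37800 = -142846200 + j14666400
Denominator: (j3780)^2 + 4(j3780) + 3 = -14288397 + j15120
|N| = √(142846200² + 14666400²) ≈ 1.436e+08, ∠N ≈ 174.14°
|D| = √(14288397² + 15120²) ≈ 1.4288e+07, ∠D ≈ 179.94°
|H| = 1.436e+08 / 1.4288e+07 ≈ 10.05
Gain = 20 log₁₀(10.05) ≈ 20.04 dB
∠H = 174.14° − 179.94° = -5.80°

20.0 dB, -5.8°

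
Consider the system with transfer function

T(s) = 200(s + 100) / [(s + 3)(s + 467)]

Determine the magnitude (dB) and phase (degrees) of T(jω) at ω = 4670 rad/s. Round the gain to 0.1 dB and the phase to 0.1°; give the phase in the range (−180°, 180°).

-27.4 dB, -85.5°

At s = jω = j4670:
zero (s+100): 100 + j4670 → |·| = √(100²+4670²) = √21818900 ≈ 4671.1, ∠ = arctan(4670/100) ≈ 88.77°
pole (s+3): 3 + j4670 → |·| = √(3²+4670²) = √21808909 ≈ 4670, ∠ = arctan(4670/3) ≈ 89.96°
pole (s+467): 467 + j4670 → |·| = √(467²+4670²) = √22026989 ≈ 4693.3, ∠ = arctan(4670/467) ≈ 84.29°
|T| = 200 · 4671.1 / 2.1918e+07 ≈ 0.042623
Gain = 20 log₁₀(0.042623) ≈ -27.41 dB
∠T = 88.77° − 174.25° = -85.48°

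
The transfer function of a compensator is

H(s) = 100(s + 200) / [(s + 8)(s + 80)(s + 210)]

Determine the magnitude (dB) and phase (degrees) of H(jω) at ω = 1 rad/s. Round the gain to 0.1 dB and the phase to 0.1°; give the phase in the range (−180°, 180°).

-16.6 dB, -7.8°

At s = jω = j1:
zero (s+200): 200 + j1 → |·| = √(200²+1²) = √40001 ≈ 200, ∠ = arctan(1/200) ≈ 0.29°
pole (s+8): 8 + j1 → |·| = √(8²+1²) = √65 ≈ 8.0623, ∠ = arctan(1/8) ≈ 7.13°
pole (s+80): 80 + j1 → |·| = √(80²+1²) = √6401 ≈ 80.006, ∠ = arctan(1/80) ≈ 0.72°
pole (s+210): 210 + j1 → |·| = √(210²+1²) = √44101 ≈ 210, ∠ = arctan(1/210) ≈ 0.27°
|H| = 100 · 200 / 1.3546e+05 ≈ 0.14765
Gain = 20 log₁₀(0.14765) ≈ -16.62 dB
∠H = 0.29° − 8.12° = -7.83°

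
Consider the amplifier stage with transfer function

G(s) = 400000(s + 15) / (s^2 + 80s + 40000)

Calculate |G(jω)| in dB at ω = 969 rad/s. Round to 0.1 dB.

At s = jω = j969:
zero (s+15): 15 + j969 → |·| = √(15²+969²) = √939186 ≈ 969.12, ∠ = arctan(969/15) ≈ 89.11°
quadratic: (j969)² + 80·j969 + 40000 = -898961 + j77520 → |·| ≈ 9.023e+05, ∠ ≈ 175.07°
|G| = 400000 · 969.12 / 9.023e+05 ≈ 429.62
Gain = 20 log₁₀(429.62) ≈ 52.66 dB

52.7 dB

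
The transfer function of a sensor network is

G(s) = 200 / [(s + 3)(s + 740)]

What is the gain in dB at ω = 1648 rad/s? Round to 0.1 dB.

At s = jω = j1648:
pole (s+3): 3 + j1648 → |·| = √(3²+1648²) = √2715913 ≈ 1648, ∠ = arctan(1648/3) ≈ 89.90°
pole (s+740): 740 + j1648 → |·| = √(740²+1648²) = √3263504 ≈ 1806.5, ∠ = arctan(1648/740) ≈ 65.82°
|G| = 200 / 2.9771e+06 ≈ 6.7179e-05
Gain = 20 log₁₀(6.7179e-05) ≈ -83.46 dB

-83.5 dB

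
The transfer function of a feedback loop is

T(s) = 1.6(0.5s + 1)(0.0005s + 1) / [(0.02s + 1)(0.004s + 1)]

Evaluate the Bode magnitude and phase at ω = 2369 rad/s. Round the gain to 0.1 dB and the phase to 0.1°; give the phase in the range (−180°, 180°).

16.3 dB, -33.0°

At ω = 2369 rad/s:
zero (1 + j2369·0.5) = 1 + j1184.5 → |·| ≈ 1184.5, ∠ ≈ 89.95°
zero (1 + j2369·0.0005) = 1 + j1.1845 → |·| ≈ 1.5502, ∠ ≈ 49.83°
pole (1 + j2369·0.02) = 1 + j47.38 → |·| ≈ 47.391, ∠ ≈ 88.79°
pole (1 + j2369·0.004) = 1 + j9.476 → |·| ≈ 9.5286, ∠ ≈ 83.98°
|T| = 1.6 · 1184.5 · 1.5502 / (47.391 · 9.5286) ≈ 6.5061
Gain = 20 log₁₀(6.5061) ≈ 16.27 dB
∠T = (89.95° + 49.83°) − (88.79° + 83.98°) = -32.99°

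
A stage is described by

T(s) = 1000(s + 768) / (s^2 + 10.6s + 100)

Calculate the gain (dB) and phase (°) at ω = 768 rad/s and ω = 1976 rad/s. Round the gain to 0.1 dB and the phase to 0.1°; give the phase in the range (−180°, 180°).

ω = 768: 5.3 dB, -134.2°; ω = 1976: -5.3 dB, -110.9°

At s = jω = j768:
zero (s+768): 768 + j768 → |·| = √(768²+768²) = √1179648 ≈ 1086.1, ∠ = arctan(768/768) ≈ 45.00°
quadratic: (j768)² + 10.6·j768 + 100 = -589724 + j8140.8 → |·| ≈ 5.8978e+05, ∠ ≈ 179.21°
|T| = 1000 · 1086.1 / 5.8978e+05 ≈ 1.8415
Gain = 20 log₁₀(1.8415) ≈ 5.30 dB
∠T = 45.00° − 179.21° = -134.21°

At s = jω = j1976:
zero (s+768): 768 + j1976 → |·| = √(768²+1976²) = √4494400 ≈ 2120, ∠ = arctan(1976/768) ≈ 68.76°
quadratic: (j1976)² + 10.6·j1976 + 100 = -3904476 + j20945.6 → |·| ≈ 3.9045e+06, ∠ ≈ 179.69°
|T| = 1000 · 2120 / 3.9045e+06 ≈ 0.54296
Gain = 20 log₁₀(0.54296) ≈ -5.30 dB
∠T = 68.76° − 179.69° = -110.93°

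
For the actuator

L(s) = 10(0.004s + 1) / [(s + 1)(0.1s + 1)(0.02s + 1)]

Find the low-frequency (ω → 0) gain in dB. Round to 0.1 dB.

L(0) = 10 · 1 / 1 = 10
20 log₁₀(10) ≈ 20.00 dB

20.0 dB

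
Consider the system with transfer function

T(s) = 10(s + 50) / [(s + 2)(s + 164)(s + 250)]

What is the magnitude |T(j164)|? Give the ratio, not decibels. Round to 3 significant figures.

At s = jω = j164:
zero (s+50): 50 + j164 → |·| = √(50²+164²) = √29396 ≈ 171.45, ∠ = arctan(164/50) ≈ 73.04°
pole (s+2): 2 + j164 → |·| = √(2²+164²) = √26900 ≈ 164.01, ∠ = arctan(164/2) ≈ 89.30°
pole (s+164): 164 + j164 → |·| = √(164²+164²) = √53792 ≈ 231.93, ∠ = arctan(164/164) ≈ 45.00°
pole (s+250): 250 + j164 → |·| = √(250²+164²) = √89396 ≈ 298.99, ∠ = arctan(164/250) ≈ 33.26°
|T| = 10 · 171.45 / 1.1373e+07 ≈ 0.00015075

0.000151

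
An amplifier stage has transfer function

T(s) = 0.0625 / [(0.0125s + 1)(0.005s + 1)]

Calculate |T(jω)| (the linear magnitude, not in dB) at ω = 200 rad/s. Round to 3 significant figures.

At ω = 200 rad/s:
pole (1 + j200·0.0125) = 1 + j2.5 → |·| ≈ 2.6926, ∠ ≈ 68.20°
pole (1 + j200·0.005) = 1 + j1 → |·| ≈ 1.4142, ∠ ≈ 45.00°
|T| = 0.0625 · 1 / (2.6926 · 1.4142) ≈ 0.016413

0.0164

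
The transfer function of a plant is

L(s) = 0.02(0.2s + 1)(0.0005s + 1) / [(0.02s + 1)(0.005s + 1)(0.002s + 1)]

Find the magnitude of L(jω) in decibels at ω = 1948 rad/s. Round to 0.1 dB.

At ω = 1948 rad/s:
zero (1 + j1948·0.2) = 1 + j389.6 → |·| ≈ 389.6, ∠ ≈ 89.85°
zero (1 + j1948·0.0005) = 1 + j0.974 → |·| ≈ 1.3959, ∠ ≈ 44.25°
pole (1 + j1948·0.02) = 1 + j38.96 → |·| ≈ 38.973, ∠ ≈ 88.53°
pole (1 + j1948·0.005) = 1 + j9.74 → |·| ≈ 9.7912, ∠ ≈ 84.14°
pole (1 + j1948·0.002) = 1 + j3.896 → |·| ≈ 4.0223, ∠ ≈ 75.60°
|L| = 0.02 · 389.6 · 1.3959 / (38.973 · 9.7912 · 4.0223) ≈ 0.0070865
Gain = 20 log₁₀(0.0070865) ≈ -42.99 dB

-43.0 dB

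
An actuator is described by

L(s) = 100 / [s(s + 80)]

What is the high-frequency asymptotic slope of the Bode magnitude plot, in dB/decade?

-40 dB/decade

Each pole contributes −20 dB/decade at high frequency; each zero contributes +20 dB/decade.
Net: 0 zero(s) − 2 pole(s) → -40 dB/decade.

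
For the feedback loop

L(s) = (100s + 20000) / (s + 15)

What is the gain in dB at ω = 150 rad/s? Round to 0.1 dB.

Substitute s = j150:
Numerator: 100(j150) + 20000 = 20000 + j15000
Denominator: (j150) + 15 = 15 + j150
|N| = √(20000² + 15000²) ≈ 25000, ∠N ≈ 36.87°
|D| = √(15² + 150²) ≈ 150.75, ∠D ≈ 84.29°
|L| = 25000 / 150.75 ≈ 165.84
Gain = 20 log₁₀(165.84) ≈ 44.39 dB

44.4 dB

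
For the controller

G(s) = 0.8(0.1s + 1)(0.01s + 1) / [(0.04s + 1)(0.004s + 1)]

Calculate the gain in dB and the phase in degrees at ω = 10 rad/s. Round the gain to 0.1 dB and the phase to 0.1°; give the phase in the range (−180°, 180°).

At ω = 10 rad/s:
zero (1 + j10·0.1) = 1 + j1 → |·| ≈ 1.4142, ∠ ≈ 45.00°
zero (1 + j10·0.01) = 1 + j0.1 → |·| ≈ 1.005, ∠ ≈ 5.71°
pole (1 + j10·0.04) = 1 + j0.4 → |·| ≈ 1.077, ∠ ≈ 21.80°
pole (1 + j10·0.004) = 1 + j0.04 → |·| ≈ 1.0008, ∠ ≈ 2.29°
|G| = 0.8 · 1.4142 · 1.005 / (1.077 · 1.0008) ≈ 1.0549
Gain = 20 log₁₀(1.0549) ≈ 0.46 dB
∠G = (45.00° + 5.71°) − (21.80° + 2.29°) = 26.62°

0.5 dB, 26.6°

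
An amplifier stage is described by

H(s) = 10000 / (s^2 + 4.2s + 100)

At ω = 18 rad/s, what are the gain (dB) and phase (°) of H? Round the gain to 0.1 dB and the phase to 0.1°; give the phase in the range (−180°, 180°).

At s = jω = j18:
quadratic: (j18)² + 4.2·j18 + 100 = -224 + j75.6 → |·| ≈ 236.41, ∠ ≈ 161.35°
|H| = 10000 / 236.41 ≈ 42.299
Gain = 20 log₁₀(42.299) ≈ 32.53 dB
∠H = 0.00° − 161.35° = -161.35°

32.5 dB, -161.4°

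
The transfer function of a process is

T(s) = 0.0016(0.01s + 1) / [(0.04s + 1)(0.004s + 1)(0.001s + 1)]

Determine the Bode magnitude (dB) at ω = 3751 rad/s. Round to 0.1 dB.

-103.3 dB

At ω = 3751 rad/s:
zero (1 + j3751·0.01) = 1 + j37.51 → |·| ≈ 37.523, ∠ ≈ 88.47°
pole (1 + j3751·0.04) = 1 + j150.04 → |·| ≈ 150.04, ∠ ≈ 89.62°
pole (1 + j3751·0.004) = 1 + j15.004 → |·| ≈ 15.037, ∠ ≈ 86.19°
pole (1 + j3751·0.001) = 1 + j3.751 → |·| ≈ 3.882, ∠ ≈ 75.07°
|T| = 0.0016 · 37.523 / (150.04 · 15.037 · 3.882) ≈ 6.8548e-06
Gain = 20 log₁₀(6.8548e-06) ≈ -103.28 dB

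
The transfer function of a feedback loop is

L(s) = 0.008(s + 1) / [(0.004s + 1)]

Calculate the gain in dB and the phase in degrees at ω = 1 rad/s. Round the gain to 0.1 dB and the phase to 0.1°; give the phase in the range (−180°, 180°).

At ω = 1 rad/s:
zero (1 + j1·1) = 1 + j1 → |·| ≈ 1.4142, ∠ ≈ 45.00°
pole (1 + j1·0.004) = 1 + j0.004 → |·| ≈ 1, ∠ ≈ 0.23°
|L| = 0.008 · 1.4142 / (1) ≈ 0.011314
Gain = 20 log₁₀(0.011314) ≈ -38.93 dB
∠L = (45.00°) − (0.23°) = 44.77°

-38.9 dB, 44.8°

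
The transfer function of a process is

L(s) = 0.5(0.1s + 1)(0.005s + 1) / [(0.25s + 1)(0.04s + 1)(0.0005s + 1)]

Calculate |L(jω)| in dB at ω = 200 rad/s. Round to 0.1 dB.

-29.1 dB

At ω = 200 rad/s:
zero (1 + j200·0.1) = 1 + j20 → |·| ≈ 20.025, ∠ ≈ 87.14°
zero (1 + j200·0.005) = 1 + j1 → |·| ≈ 1.4142, ∠ ≈ 45.00°
pole (1 + j200·0.25) = 1 + j50 → |·| ≈ 50.01, ∠ ≈ 88.85°
pole (1 + j200·0.04) = 1 + j8 → |·| ≈ 8.0623, ∠ ≈ 82.87°
pole (1 + j200·0.0005) = 1 + j0.1 → |·| ≈ 1.005, ∠ ≈ 5.71°
|L| = 0.5 · 20.025 · 1.4142 / (50.01 · 8.0623 · 1.005) ≈ 0.034944
Gain = 20 log₁₀(0.034944) ≈ -29.13 dB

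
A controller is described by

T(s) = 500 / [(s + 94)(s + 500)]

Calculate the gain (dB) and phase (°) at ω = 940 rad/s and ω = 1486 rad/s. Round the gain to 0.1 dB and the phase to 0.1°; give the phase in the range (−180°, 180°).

At s = jω = j940:
pole (s+94): 94 + j940 → |·| = √(94²+940²) = √892436 ≈ 944.69, ∠ = arctan(940/94) ≈ 84.29°
pole (s+500): 500 + j940 → |·| = √(500²+940²) = √1133600 ≈ 1064.7, ∠ = arctan(940/500) ≈ 61.99°
|T| = 500 / 1.0058e+06 ≈ 0.00049712
Gain = 20 log₁₀(0.00049712) ≈ -66.07 dB
∠T = 0.00° − 146.28° = -146.28°

At s = jω = j1486:
pole (s+94): 94 + j1486 → |·| = √(94²+1486²) = √2217032 ≈ 1489, ∠ = arctan(1486/94) ≈ 86.38°
pole (s+500): 500 + j1486 → |·| = √(500²+1486²) = √2458196 ≈ 1567.9, ∠ = arctan(1486/500) ≈ 71.40°
|T| = 500 / 2.3346e+06 ≈ 0.00021417
Gain = 20 log₁₀(0.00021417) ≈ -73.38 dB
∠T = 0.00° − 157.78° = -157.78°

ω = 940: -66.1 dB, -146.3°; ω = 1486: -73.4 dB, -157.8°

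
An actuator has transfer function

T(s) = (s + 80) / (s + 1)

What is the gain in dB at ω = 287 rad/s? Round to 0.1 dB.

0.3 dB

Substitute s = j287:
Numerator: (j287) + 80 = 80 + j287
Denominator: (j287) + 1 = 1 + j287
|N| = √(80² + 287²) ≈ 297.94, ∠N ≈ 74.42°
|D| = √(1² + 287²) ≈ 287, ∠D ≈ 89.80°
|T| = 297.94 / 287 ≈ 1.0381
Gain = 20 log₁₀(1.0381) ≈ 0.32 dB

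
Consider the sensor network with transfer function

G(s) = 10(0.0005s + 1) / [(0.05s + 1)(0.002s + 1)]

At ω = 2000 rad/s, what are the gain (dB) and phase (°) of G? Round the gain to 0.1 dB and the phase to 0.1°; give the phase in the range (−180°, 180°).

-29.3 dB, -120.4°

At ω = 2000 rad/s:
zero (1 + j2000·0.0005) = 1 + j1 → |·| ≈ 1.4142, ∠ ≈ 45.00°
pole (1 + j2000·0.05) = 1 + j100 → |·| ≈ 100, ∠ ≈ 89.43°
pole (1 + j2000·0.002) = 1 + j4 → |·| ≈ 4.1231, ∠ ≈ 75.96°
|G| = 10 · 1.4142 / (100 · 4.1231) ≈ 0.034299
Gain = 20 log₁₀(0.034299) ≈ -29.29 dB
∠G = (45.00°) − (89.43° + 75.96°) = -120.39°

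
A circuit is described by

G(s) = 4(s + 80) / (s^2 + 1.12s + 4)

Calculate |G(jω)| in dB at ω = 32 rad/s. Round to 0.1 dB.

At s = jω = j32:
zero (s+80): 80 + j32 → |·| = √(80²+32²) = √7424 ≈ 86.163, ∠ = arctan(32/80) ≈ 21.80°
quadratic: (j32)² + 1.12·j32 + 4 = -1020 + j35.84 → |·| ≈ 1020.6, ∠ ≈ 177.99°
|G| = 4 · 86.163 / 1020.6 ≈ 0.3377
Gain = 20 log₁₀(0.3377) ≈ -9.43 dB

-9.4 dB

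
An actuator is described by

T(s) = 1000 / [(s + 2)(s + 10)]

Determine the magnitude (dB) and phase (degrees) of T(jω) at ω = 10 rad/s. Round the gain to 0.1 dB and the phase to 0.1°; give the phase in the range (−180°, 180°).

At s = jω = j10:
pole (s+2): 2 + j10 → |·| = √(2²+10²) = √104 ≈ 10.198, ∠ = arctan(10/2) ≈ 78.69°
pole (s+10): 10 + j10 → |·| = √(10²+10²) = √200 ≈ 14.142, ∠ = arctan(10/10) ≈ 45.00°
|T| = 1000 / 144.22 ≈ 6.9339
Gain = 20 log₁₀(6.9339) ≈ 16.82 dB
∠T = 0.00° − 123.69° = -123.69°

16.8 dB, -123.7°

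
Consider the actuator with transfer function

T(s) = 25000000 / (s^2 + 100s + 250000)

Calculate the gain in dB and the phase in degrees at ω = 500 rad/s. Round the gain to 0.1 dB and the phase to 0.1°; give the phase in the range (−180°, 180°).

54.0 dB, -90.0°

At s = jω = j500:
quadratic: (j500)² + 100·j500 + 250000 = 0 + j50000 → |·| ≈ 50000, ∠ ≈ 90.00°
|T| = 25000000 / 50000 ≈ 500
Gain = 20 log₁₀(500) ≈ 53.98 dB
∠T = 0.00° − 90.00° = -90.00°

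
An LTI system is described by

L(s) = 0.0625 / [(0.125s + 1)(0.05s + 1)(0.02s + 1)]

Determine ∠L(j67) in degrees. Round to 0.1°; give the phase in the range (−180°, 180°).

150.2°

At ω = 67 rad/s:
pole (1 + j67·0.125) = 1 + j8.375 → |·| ≈ 8.4345, ∠ ≈ 83.19°
pole (1 + j67·0.05) = 1 + j3.35 → |·| ≈ 3.4961, ∠ ≈ 73.38°
pole (1 + j67·0.02) = 1 + j1.34 → |·| ≈ 1.672, ∠ ≈ 53.27°
∠L = (0°) − (83.19° + 73.38° + 53.27°) = -209.84° ≡ 150.16° (principal value)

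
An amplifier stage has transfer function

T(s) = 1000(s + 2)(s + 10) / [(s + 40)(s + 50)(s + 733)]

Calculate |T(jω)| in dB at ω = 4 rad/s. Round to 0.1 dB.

-29.7 dB

At s = jω = j4:
zero (s+2): 2 + j4 → |·| = √(2²+4²) = √20 ≈ 4.4721, ∠ = arctan(4/2) ≈ 63.43°
zero (s+10): 10 + j4 → |·| = √(10²+4²) = √116 ≈ 10.77, ∠ = arctan(4/10) ≈ 21.80°
pole (s+40): 40 + j4 → |·| = √(40²+4²) = √1616 ≈ 40.2, ∠ = arctan(4/40) ≈ 5.71°
pole (s+50): 50 + j4 → |·| = √(50²+4²) = √2516 ≈ 50.16, ∠ = arctan(4/50) ≈ 4.57°
pole (s+733): 733 + j4 → |·| = √(733²+4²) = √537305 ≈ 733.01, ∠ = arctan(4/733) ≈ 0.31°
|T| = 1000 · 48.165 / 1.4781e+06 ≈ 0.032586
Gain = 20 log₁₀(0.032586) ≈ -29.74 dB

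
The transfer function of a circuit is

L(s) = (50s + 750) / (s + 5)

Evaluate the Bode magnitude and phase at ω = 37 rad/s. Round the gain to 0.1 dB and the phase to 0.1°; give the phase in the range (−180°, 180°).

34.6 dB, -14.4°

Substitute s = j37:
Numerator: 50(j37) + 750 = 750 + j1850
Denominator: (j37) + 5 = 5 + j37
|N| = √(750² + 1850²) ≈ 1996.2, ∠N ≈ 67.93°
|D| = √(5² + 37²) ≈ 37.336, ∠D ≈ 82.30°
|L| = 1996.2 / 37.336 ≈ 53.466
Gain = 20 log₁₀(53.466) ≈ 34.56 dB
∠L = 67.93° − 82.30° = -14.37°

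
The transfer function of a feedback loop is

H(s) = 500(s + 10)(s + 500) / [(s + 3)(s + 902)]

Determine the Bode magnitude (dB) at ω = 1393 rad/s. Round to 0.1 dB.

53.0 dB

At s = jω = j1393:
zero (s+10): 10 + j1393 → |·| = √(10²+1393²) = √1940549 ≈ 1393, ∠ = arctan(1393/10) ≈ 89.59°
zero (s+500): 500 + j1393 → |·| = √(500²+1393²) = √2190449 ≈ 1480, ∠ = arctan(1393/500) ≈ 70.26°
pole (s+3): 3 + j1393 → |·| = √(3²+1393²) = √1940458 ≈ 1393, ∠ = arctan(1393/3) ≈ 89.88°
pole (s+902): 902 + j1393 → |·| = √(902²+1393²) = √2754053 ≈ 1659.5, ∠ = arctan(1393/902) ≈ 57.08°
|H| = 500 · 2.0616e+06 / 2.3117e+06 ≈ 445.91
Gain = 20 log₁₀(445.91) ≈ 52.98 dB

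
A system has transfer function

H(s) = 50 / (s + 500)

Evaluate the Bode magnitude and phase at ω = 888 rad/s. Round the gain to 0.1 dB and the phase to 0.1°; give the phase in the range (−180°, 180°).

Substitute s = j888:
Numerator: 50 = 50 + j0
Denominator: (j888) + 500 = 500 + j888
|N| = √(50² + 0²) ≈ 50, ∠N ≈ 0.00°
|D| = √(500² + 888²) ≈ 1019.1, ∠D ≈ 60.62°
|H| = 50 / 1019.1 ≈ 0.049063
Gain = 20 log₁₀(0.049063) ≈ -26.18 dB
∠H = 0.00° − 60.62° = -60.62°

-26.2 dB, -60.6°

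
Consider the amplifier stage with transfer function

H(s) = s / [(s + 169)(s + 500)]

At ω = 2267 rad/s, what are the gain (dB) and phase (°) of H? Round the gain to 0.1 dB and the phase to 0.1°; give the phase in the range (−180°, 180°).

-67.3 dB, -73.3°

At s = jω = j2267:
zero at origin: s = j2267 → |·| = 2267, ∠ = 90.00°
pole (s+169): 169 + j2267 → |·| = √(169²+2267²) = √5167850 ≈ 2273.3, ∠ = arctan(2267/169) ≈ 85.74°
pole (s+500): 500 + j2267 → |·| = √(500²+2267²) = √5389289 ≈ 2321.5, ∠ = arctan(2267/500) ≈ 77.56°
|H| = 1 · 2267 / 5.2775e+06 ≈ 0.00042956
Gain = 20 log₁₀(0.00042956) ≈ -67.34 dB
∠H = 90.00° − 163.30° = -73.30°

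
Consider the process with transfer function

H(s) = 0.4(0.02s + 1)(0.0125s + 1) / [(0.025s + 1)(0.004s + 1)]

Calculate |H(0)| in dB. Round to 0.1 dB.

-8.0 dB

H(0) = 0.4 · 1 / 1 = 0.4
20 log₁₀(0.4) ≈ -7.96 dB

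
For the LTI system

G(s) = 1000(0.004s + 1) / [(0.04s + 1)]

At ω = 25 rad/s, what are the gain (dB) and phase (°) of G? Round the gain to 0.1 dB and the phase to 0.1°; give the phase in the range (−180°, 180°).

57.0 dB, -39.3°

At ω = 25 rad/s:
zero (1 + j25·0.004) = 1 + j0.1 → |·| ≈ 1.005, ∠ ≈ 5.71°
pole (1 + j25·0.04) = 1 + j1 → |·| ≈ 1.4142, ∠ ≈ 45.00°
|G| = 1000 · 1.005 / (1.4142) ≈ 710.65
Gain = 20 log₁₀(710.65) ≈ 57.03 dB
∠G = (5.71°) − (45.00°) = -39.29°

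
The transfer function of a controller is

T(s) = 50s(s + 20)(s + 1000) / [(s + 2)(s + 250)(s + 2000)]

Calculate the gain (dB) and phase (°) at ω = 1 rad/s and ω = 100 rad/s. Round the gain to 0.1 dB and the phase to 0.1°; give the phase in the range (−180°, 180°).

At s = jω = j1:
zero (s+20): 20 + j1 → |·| = √(20²+1²) = √401 ≈ 20.025, ∠ = arctan(1/20) ≈ 2.86°
zero (s+1000): 1000 + j1 → |·| = √(1000²+1²) = √1000001 ≈ 1000, ∠ = arctan(1/1000) ≈ 0.06°
zero at origin: s = j1 → |·| = 1, ∠ = 90.00°
pole (s+2): 2 + j1 → |·| = √(2²+1²) = √5 ≈ 2.2361, ∠ = arctan(1/2) ≈ 26.57°
pole (s+250): 250 + j1 → |·| = √(250²+1²) = √62501 ≈ 250, ∠ = arctan(1/250) ≈ 0.23°
pole (s+2000): 2000 + j1 → |·| = √(2000²+1²) = √4000001 ≈ 2000, ∠ = arctan(1/2000) ≈ 0.03°
|T| = 50 · 20025 / 1.118e+06 ≈ 0.89557
Gain = 20 log₁₀(0.89557) ≈ -0.96 dB
∠T = 92.92° − 26.83° = 66.09°

At s = jω = j100:
zero (s+20): 20 + j100 → |·| = √(20²+100²) = √10400 ≈ 101.98, ∠ = arctan(100/20) ≈ 78.69°
zero (s+1000): 1000 + j100 → |·| = √(1000²+100²) = √1010000 ≈ 1005, ∠ = arctan(100/1000) ≈ 5.71°
zero at origin: s = j100 → |·| = 100, ∠ = 90.00°
pole (s+2): 2 + j100 → |·| = √(2²+100²) = √10004 ≈ 100.02, ∠ = arctan(100/2) ≈ 88.85°
pole (s+250): 250 + j100 → |·| = √(250²+100²) = √72500 ≈ 269.26, ∠ = arctan(100/250) ≈ 21.80°
pole (s+2000): 2000 + j100 → |·| = √(2000²+100²) = √4010000 ≈ 2002.5, ∠ = arctan(100/2000) ≈ 2.86°
|T| = 50 · 1.0249e+07 / 5.393e+07 ≈ 9.5021
Gain = 20 log₁₀(9.5021) ≈ 19.56 dB
∠T = 174.40° − 113.51° = 60.89°

ω = 1: -1.0 dB, 66.1°; ω = 100: 19.6 dB, 60.9°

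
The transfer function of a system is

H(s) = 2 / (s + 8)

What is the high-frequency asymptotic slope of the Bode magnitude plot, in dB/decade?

Each pole contributes −20 dB/decade at high frequency; each zero contributes +20 dB/decade.
Net: 0 zero(s) − 1 pole(s) → -20 dB/decade.

-20 dB/decade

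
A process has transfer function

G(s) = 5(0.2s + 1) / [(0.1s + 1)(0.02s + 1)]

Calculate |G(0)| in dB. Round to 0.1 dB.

14.0 dB

G(0) = 5 · 1 / 1 = 5
20 log₁₀(5) ≈ 13.98 dB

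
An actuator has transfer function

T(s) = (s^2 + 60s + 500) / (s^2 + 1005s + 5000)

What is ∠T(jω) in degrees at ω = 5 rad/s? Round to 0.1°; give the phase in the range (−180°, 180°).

-13.0°

Substitute s = j5:
Numerator: (j5)^2 + 60(j5) + 500 = 475 + j300
Denominator: (j5)^2 + 1005(j5) + 5000 = 4975 + j5025
|N| = √(475² + 300²) ≈ 561.81, ∠N ≈ 32.28°
|D| = √(4975² + 5025²) ≈ 7071.2, ∠D ≈ 45.29°
∠T = 32.28° − 45.29° = -13.01°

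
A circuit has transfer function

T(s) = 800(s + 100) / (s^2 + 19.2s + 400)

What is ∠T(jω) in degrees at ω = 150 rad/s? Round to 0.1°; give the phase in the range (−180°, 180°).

At s = jω = j150:
zero (s+100): 100 + j150 → |·| = √(100²+150²) = √32500 ≈ 180.28, ∠ = arctan(150/100) ≈ 56.31°
quadratic: (j150)² + 19.2·j150 + 400 = -22100 + j2880 → |·| ≈ 22287, ∠ ≈ 172.58°
∠T = 56.31° − 172.58° = -116.27°

-116.3°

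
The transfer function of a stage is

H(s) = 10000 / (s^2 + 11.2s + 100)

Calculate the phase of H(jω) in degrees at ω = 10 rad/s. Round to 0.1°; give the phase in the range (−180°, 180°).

At s = jω = j10:
quadratic: (j10)² + 11.2·j10 + 100 = 0 + j112 → |·| ≈ 112, ∠ ≈ 90.00°
∠H = 0.00° − 90.00° = -90.00°

-90.0°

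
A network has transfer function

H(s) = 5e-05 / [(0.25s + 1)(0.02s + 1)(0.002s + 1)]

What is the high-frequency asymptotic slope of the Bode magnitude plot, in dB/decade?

Each pole contributes −20 dB/decade at high frequency; each zero contributes +20 dB/decade.
Net: 0 zero(s) − 3 pole(s) → -60 dB/decade.

-60 dB/decade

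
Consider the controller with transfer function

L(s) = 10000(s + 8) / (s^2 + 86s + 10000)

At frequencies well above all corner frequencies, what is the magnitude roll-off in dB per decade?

-20 dB/decade

Each pole contributes −20 dB/decade at high frequency; each zero contributes +20 dB/decade.
Net: 1 zero(s) − 2 pole(s) → -20 dB/decade.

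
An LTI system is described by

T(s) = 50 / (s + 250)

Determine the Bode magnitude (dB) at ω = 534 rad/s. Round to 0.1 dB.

-21.4 dB

Substitute s = j534:
Numerator: 50 = 50 + j0
Denominator: (j534) + 250 = 250 + j534
|N| = √(50² + 0²) ≈ 50, ∠N ≈ 0.00°
|D| = √(250² + 534²) ≈ 589.62, ∠D ≈ 64.91°
|T| = 50 / 589.62 ≈ 0.0848
Gain = 20 log₁₀(0.0848) ≈ -21.43 dB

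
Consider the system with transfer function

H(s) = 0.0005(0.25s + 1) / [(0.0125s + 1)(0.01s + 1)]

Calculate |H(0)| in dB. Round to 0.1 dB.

-66.0 dB

H(0) = 0.0005 · 1 / 1 = 0.0005
20 log₁₀(0.0005) ≈ -66.02 dB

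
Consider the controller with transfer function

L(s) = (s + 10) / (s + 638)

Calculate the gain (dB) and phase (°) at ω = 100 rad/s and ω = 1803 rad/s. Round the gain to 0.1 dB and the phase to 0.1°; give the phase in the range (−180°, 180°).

Substitute s = j100:
Numerator: (j100) + 10 = 10 + j100
Denominator: (j100) + 638 = 638 + j100
|N| = √(10² + 100²) ≈ 100.5, ∠N ≈ 84.29°
|D| = √(638² + 100²) ≈ 645.79, ∠D ≈ 8.91°
|L| = 100.5 / 645.79 ≈ 0.15562
Gain = 20 log₁₀(0.15562) ≈ -16.16 dB
∠L = 84.29° − 8.91° = 75.38°

Substitute s = j1803:
Numerator: (j1803) + 10 = 10 + j1803
Denominator: (j1803) + 638 = 638 + j1803
|N| = √(10² + 1803²) ≈ 1803, ∠N ≈ 89.68°
|D| = √(638² + 1803²) ≈ 1912.6, ∠D ≈ 70.51°
|L| = 1803 / 1912.6 ≈ 0.9427
Gain = 20 log₁₀(0.9427) ≈ -0.51 dB
∠L = 89.68° − 70.51° = 19.17°

ω = 100: -16.2 dB, 75.4°; ω = 1803: -0.5 dB, 19.2°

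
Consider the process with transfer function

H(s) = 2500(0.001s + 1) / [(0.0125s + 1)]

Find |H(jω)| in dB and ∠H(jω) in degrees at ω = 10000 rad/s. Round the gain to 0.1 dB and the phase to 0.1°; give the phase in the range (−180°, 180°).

At ω = 10000 rad/s:
zero (1 + j10000·0.001) = 1 + j10 → |·| ≈ 10.05, ∠ ≈ 84.29°
pole (1 + j10000·0.0125) = 1 + j125 → |·| ≈ 125, ∠ ≈ 89.54°
|H| = 2500 · 10.05 / (125) ≈ 201
Gain = 20 log₁₀(201) ≈ 46.06 dB
∠H = (84.29°) − (89.54°) = -5.25°

46.1 dB, -5.3°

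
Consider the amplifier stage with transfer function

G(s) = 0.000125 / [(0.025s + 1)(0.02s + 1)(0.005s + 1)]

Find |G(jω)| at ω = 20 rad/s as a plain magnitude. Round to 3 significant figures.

At ω = 20 rad/s:
pole (1 + j20·0.025) = 1 + j0.5 → |·| ≈ 1.118, ∠ ≈ 26.57°
pole (1 + j20·0.02) = 1 + j0.4 → |·| ≈ 1.077, ∠ ≈ 21.80°
pole (1 + j20·0.005) = 1 + j0.1 → |·| ≈ 1.005, ∠ ≈ 5.71°
|G| = 0.000125 · 1 / (1.118 · 1.077 · 1.005) ≈ 0.0001033

0.000103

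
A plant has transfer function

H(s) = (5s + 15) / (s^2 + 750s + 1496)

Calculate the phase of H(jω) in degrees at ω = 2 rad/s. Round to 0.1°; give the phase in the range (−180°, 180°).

Substitute s = j2:
Numerator: 5(j2) + 15 = 15 + j10
Denominator: (j2)^2 + 750(j2) + 1496 = 1492 + j1500
|N| = √(15² + 10²) ≈ 18.028, ∠N ≈ 33.69°
|D| = √(1492² + 1500²) ≈ 2115.7, ∠D ≈ 45.15°
∠H = 33.69° − 45.15° = -11.46°

-11.5°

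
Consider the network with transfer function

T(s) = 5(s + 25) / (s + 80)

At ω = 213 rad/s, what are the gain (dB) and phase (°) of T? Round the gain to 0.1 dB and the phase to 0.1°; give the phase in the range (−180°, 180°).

At s = jω = j213:
zero (s+25): 25 + j213 → |·| = √(25²+213²) = √45994 ≈ 214.46, ∠ = arctan(213/25) ≈ 83.31°
pole (s+80): 80 + j213 → |·| = √(80²+213²) = √51769 ≈ 227.53, ∠ = arctan(213/80) ≈ 69.41°
|T| = 5 · 214.46 / 227.53 ≈ 4.7128
Gain = 20 log₁₀(4.7128) ≈ 13.47 dB
∠T = 83.31° − 69.41° = 13.90°

13.5 dB, 13.9°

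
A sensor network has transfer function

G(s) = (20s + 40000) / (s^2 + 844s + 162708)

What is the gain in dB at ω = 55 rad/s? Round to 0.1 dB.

-12.4 dB

Substitute s = j55:
Numerator: 20(j55) + 40000 = 40000 + j1100
Denominator: (j55)^2 + 844(j55) + 162708 = 159683 + j46420
|N| = √(40000² + 1100²) ≈ 40015, ∠N ≈ 1.58°
|D| = √(159683² + 46420²) ≈ 1.6629e+05, ∠D ≈ 16.21°
|G| = 40015 / 1.6629e+05 ≈ 0.24063
Gain = 20 log₁₀(0.24063) ≈ -12.37 dB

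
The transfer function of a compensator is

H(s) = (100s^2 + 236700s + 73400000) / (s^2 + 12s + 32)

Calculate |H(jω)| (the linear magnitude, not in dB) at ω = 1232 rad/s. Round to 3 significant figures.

199

Substitute s = j1232:
Numerator: 100(j1232)^2 + 236700(j1232) + 73400000 = -78382400 + j291614400
Denominator: (j1232)^2 + 12(j1232) + 32 = -1517792 + j14784
|N| = √(78382400² + 291614400²) ≈ 3.0196e+08, ∠N ≈ 105.04°
|D| = √(1517792² + 14784²) ≈ 1.5179e+06, ∠D ≈ 179.44°
|H| = 3.0196e+08 / 1.5179e+06 ≈ 198.93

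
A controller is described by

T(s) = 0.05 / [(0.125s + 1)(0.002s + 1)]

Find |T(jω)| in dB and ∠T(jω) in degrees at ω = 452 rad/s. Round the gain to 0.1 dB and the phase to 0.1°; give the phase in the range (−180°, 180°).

-63.7 dB, -131.1°

At ω = 452 rad/s:
pole (1 + j452·0.125) = 1 + j56.5 → |·| ≈ 56.509, ∠ ≈ 88.99°
pole (1 + j452·0.002) = 1 + j0.904 → |·| ≈ 1.348, ∠ ≈ 42.11°
|T| = 0.05 · 1 / (56.509 · 1.348) ≈ 0.00065639
Gain = 20 log₁₀(0.00065639) ≈ -63.66 dB
∠T = (0°) − (88.99° + 42.11°) = -131.10°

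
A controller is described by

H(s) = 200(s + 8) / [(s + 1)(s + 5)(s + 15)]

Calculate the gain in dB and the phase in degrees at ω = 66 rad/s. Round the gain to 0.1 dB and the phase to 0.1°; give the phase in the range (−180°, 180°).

At s = jω = j66:
zero (s+8): 8 + j66 → |·| = √(8²+66²) = √4420 ≈ 66.483, ∠ = arctan(66/8) ≈ 83.09°
pole (s+1): 1 + j66 → |·| = √(1²+66²) = √4357 ≈ 66.008, ∠ = arctan(66/1) ≈ 89.13°
pole (s+5): 5 + j66 → |·| = √(5²+66²) = √4381 ≈ 66.189, ∠ = arctan(66/5) ≈ 85.67°
pole (s+15): 15 + j66 → |·| = √(15²+66²) = √4581 ≈ 67.683, ∠ = arctan(66/15) ≈ 77.20°
|H| = 200 · 66.483 / 2.9571e+05 ≈ 0.044965
Gain = 20 log₁₀(0.044965) ≈ -26.94 dB
∠H = 83.09° − 252.00° = -168.91°

-26.9 dB, -168.9°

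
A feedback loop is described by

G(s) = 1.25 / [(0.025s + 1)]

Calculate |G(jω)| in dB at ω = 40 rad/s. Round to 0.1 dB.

At ω = 40 rad/s:
pole (1 + j40·0.025) = 1 + j1 → |·| ≈ 1.4142, ∠ ≈ 45.00°
|G| = 1.25 · 1 / (1.4142) ≈ 0.88389
Gain = 20 log₁₀(0.88389) ≈ -1.07 dB

-1.1 dB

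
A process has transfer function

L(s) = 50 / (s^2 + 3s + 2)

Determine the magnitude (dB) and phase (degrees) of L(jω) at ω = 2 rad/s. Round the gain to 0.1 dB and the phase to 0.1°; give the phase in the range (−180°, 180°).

Substitute s = j2:
Numerator: 50 = 50 + j0
Denominator: (j2)^2 + 3(j2) + 2 = -2 + j6
|N| = √(50² + 0²) ≈ 50, ∠N ≈ 0.00°
|D| = √(2² + 6²) ≈ 6.3246, ∠D ≈ 108.43°
|L| = 50 / 6.3246 ≈ 7.9056
Gain = 20 log₁₀(7.9056) ≈ 17.96 dB
∠L = 0.00° − 108.43° = -108.43°

18.0 dB, -108.4°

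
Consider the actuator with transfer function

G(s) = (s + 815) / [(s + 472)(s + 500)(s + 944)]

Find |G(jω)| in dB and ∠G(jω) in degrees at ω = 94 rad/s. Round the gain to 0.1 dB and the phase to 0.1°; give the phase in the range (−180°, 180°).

-109.0 dB, -21.0°

At s = jω = j94:
zero (s+815): 815 + j94 → |·| = √(815²+94²) = √673061 ≈ 820.4, ∠ = arctan(94/815) ≈ 6.58°
pole (s+472): 472 + j94 → |·| = √(472²+94²) = √231620 ≈ 481.27, ∠ = arctan(94/472) ≈ 11.26°
pole (s+500): 500 + j94 → |·| = √(500²+94²) = √258836 ≈ 508.76, ∠ = arctan(94/500) ≈ 10.65°
pole (s+944): 944 + j94 → |·| = √(944²+94²) = √899972 ≈ 948.67, ∠ = arctan(94/944) ≈ 5.69°
|G| = 1 · 820.4 / 2.3228e+08 ≈ 3.5319e-06
Gain = 20 log₁₀(3.5319e-06) ≈ -109.04 dB
∠G = 6.58° − 27.60° = -21.02°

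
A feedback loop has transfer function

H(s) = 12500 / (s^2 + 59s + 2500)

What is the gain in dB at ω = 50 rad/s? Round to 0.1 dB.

12.5 dB

At s = jω = j50:
quadratic: (j50)² + 59·j50 + 2500 = 0 + j2950 → |·| ≈ 2950, ∠ ≈ 90.00°
|H| = 12500 / 2950 ≈ 4.2373
Gain = 20 log₁₀(4.2373) ≈ 12.54 dB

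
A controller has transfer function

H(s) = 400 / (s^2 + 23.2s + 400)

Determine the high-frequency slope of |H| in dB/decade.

-40 dB/decade

Each pole contributes −20 dB/decade at high frequency; each zero contributes +20 dB/decade.
Net: 0 zero(s) − 2 pole(s) → -40 dB/decade.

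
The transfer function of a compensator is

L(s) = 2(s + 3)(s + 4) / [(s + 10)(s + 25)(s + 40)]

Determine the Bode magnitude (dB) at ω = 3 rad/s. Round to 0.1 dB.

At s = jω = j3:
zero (s+3): 3 + j3 → |·| = √(3²+3²) = √18 ≈ 4.2426, ∠ = arctan(3/3) ≈ 45.00°
zero (s+4): 4 + j3 → |·| = √(4²+3²) = √25 ≈ 5, ∠ = arctan(3/4) ≈ 36.87°
pole (s+10): 10 + j3 → |·| = √(10²+3²) = √109 ≈ 10.44, ∠ = arctan(3/10) ≈ 16.70°
pole (s+25): 25 + j3 → |·| = √(25²+3²) = √634 ≈ 25.179, ∠ = arctan(3/25) ≈ 6.84°
pole (s+40): 40 + j3 → |·| = √(40²+3²) = √1609 ≈ 40.112, ∠ = arctan(3/40) ≈ 4.29°
|L| = 2 · 21.213 / 10544 ≈ 0.0040237
Gain = 20 log₁₀(0.0040237) ≈ -47.91 dB

-47.9 dB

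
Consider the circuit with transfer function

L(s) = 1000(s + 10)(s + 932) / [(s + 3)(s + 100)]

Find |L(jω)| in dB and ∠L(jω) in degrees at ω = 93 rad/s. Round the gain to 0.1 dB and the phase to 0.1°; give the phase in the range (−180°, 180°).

76.8 dB, -41.5°

At s = jω = j93:
zero (s+10): 10 + j93 → |·| = √(10²+93²) = √8749 ≈ 93.536, ∠ = arctan(93/10) ≈ 83.86°
zero (s+932): 932 + j93 → |·| = √(932²+93²) = √877273 ≈ 936.63, ∠ = arctan(93/932) ≈ 5.70°
pole (s+3): 3 + j93 → |·| = √(3²+93²) = √8658 ≈ 93.048, ∠ = arctan(93/3) ≈ 88.15°
pole (s+100): 100 + j93 → |·| = √(100²+93²) = √18649 ≈ 136.56, ∠ = arctan(93/100) ≈ 42.92°
|L| = 1000 · 87609 / 12707 ≈ 6894.5
Gain = 20 log₁₀(6894.5) ≈ 76.77 dB
∠L = 89.56° − 131.07° = -41.51°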